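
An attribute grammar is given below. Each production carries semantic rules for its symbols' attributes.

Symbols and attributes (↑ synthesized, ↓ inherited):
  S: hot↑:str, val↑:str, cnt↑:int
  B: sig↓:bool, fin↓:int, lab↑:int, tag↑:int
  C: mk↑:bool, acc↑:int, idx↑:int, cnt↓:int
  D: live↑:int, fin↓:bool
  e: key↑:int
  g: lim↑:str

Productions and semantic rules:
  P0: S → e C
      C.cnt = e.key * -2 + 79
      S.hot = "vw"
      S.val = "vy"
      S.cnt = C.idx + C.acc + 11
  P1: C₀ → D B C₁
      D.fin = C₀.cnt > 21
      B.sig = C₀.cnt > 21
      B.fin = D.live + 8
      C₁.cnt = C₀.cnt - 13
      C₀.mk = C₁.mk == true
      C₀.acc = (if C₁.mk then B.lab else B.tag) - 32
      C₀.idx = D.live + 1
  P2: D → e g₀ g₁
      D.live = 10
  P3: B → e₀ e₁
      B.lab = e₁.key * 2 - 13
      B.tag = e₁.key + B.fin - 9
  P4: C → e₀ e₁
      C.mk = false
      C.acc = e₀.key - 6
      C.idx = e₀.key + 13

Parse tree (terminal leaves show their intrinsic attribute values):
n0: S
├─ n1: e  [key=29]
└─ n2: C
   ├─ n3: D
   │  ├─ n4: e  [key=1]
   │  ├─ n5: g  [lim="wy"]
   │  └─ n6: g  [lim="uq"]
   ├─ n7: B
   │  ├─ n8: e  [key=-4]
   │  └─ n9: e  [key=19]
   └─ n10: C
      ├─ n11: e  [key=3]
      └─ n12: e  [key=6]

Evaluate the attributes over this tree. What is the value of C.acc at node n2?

-4

1. n1.key = 29  [terminal]
2. n2.cnt = 21  [e.key * -2 + 79]
3. n3.fin = false  [C₀.cnt > 21]
4. n4.key = 1  [terminal]
5. n5.lim = "wy"  [terminal]
6. n6.lim = "uq"  [terminal]
7. n3.live = 10  [10]
8. n7.sig = false  [C₀.cnt > 21]
9. n7.fin = 18  [D.live + 8]
10. n8.key = -4  [terminal]
11. n9.key = 19  [terminal]
12. n7.lab = 25  [e₁.key * 2 - 13]
13. n7.tag = 28  [e₁.key + B.fin - 9]
14. n10.cnt = 8  [C₀.cnt - 13]
15. n11.key = 3  [terminal]
16. n12.key = 6  [terminal]
17. n10.mk = false  [false]
18. n10.acc = -3  [e₀.key - 6]
19. n10.idx = 16  [e₀.key + 13]
20. n2.mk = false  [C₁.mk == true]
21. n2.acc = -4  [(if C₁.mk then B.lab else B.tag) - 32]
22. n2.idx = 11  [D.live + 1]
23. n0.hot = "vw"  ["vw"]
24. n0.val = "vy"  ["vy"]
25. n0.cnt = 18  [C.idx + C.acc + 11]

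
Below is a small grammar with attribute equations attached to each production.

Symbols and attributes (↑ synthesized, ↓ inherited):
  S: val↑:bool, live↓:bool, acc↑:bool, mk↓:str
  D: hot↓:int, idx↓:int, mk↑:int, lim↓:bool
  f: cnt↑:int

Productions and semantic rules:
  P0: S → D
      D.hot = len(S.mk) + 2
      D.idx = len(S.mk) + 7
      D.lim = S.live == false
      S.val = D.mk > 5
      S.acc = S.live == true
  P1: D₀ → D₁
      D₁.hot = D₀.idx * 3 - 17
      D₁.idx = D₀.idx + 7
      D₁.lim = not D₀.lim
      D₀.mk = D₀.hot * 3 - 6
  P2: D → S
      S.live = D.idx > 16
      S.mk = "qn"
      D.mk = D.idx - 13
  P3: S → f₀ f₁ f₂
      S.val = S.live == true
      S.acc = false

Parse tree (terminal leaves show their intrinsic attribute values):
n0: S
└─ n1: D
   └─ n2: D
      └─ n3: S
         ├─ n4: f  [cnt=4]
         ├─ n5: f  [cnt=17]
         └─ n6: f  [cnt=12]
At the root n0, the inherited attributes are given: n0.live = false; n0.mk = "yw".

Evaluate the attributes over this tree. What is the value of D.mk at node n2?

3

1. n0.live = false  [given at root]
2. n0.mk = "yw"  [given at root]
3. n1.hot = 4  [len(S.mk) + 2]
4. n1.idx = 9  [len(S.mk) + 7]
5. n1.lim = true  [S.live == false]
6. n2.hot = 10  [D₀.idx * 3 - 17]
7. n2.idx = 16  [D₀.idx + 7]
8. n2.lim = false  [not D₀.lim]
9. n3.live = false  [D.idx > 16]
10. n3.mk = "qn"  ["qn"]
11. n4.cnt = 4  [terminal]
12. n5.cnt = 17  [terminal]
13. n6.cnt = 12  [terminal]
14. n3.val = false  [S.live == true]
15. n3.acc = false  [false]
16. n2.mk = 3  [D.idx - 13]
17. n1.mk = 6  [D₀.hot * 3 - 6]
18. n0.val = true  [D.mk > 5]
19. n0.acc = false  [S.live == true]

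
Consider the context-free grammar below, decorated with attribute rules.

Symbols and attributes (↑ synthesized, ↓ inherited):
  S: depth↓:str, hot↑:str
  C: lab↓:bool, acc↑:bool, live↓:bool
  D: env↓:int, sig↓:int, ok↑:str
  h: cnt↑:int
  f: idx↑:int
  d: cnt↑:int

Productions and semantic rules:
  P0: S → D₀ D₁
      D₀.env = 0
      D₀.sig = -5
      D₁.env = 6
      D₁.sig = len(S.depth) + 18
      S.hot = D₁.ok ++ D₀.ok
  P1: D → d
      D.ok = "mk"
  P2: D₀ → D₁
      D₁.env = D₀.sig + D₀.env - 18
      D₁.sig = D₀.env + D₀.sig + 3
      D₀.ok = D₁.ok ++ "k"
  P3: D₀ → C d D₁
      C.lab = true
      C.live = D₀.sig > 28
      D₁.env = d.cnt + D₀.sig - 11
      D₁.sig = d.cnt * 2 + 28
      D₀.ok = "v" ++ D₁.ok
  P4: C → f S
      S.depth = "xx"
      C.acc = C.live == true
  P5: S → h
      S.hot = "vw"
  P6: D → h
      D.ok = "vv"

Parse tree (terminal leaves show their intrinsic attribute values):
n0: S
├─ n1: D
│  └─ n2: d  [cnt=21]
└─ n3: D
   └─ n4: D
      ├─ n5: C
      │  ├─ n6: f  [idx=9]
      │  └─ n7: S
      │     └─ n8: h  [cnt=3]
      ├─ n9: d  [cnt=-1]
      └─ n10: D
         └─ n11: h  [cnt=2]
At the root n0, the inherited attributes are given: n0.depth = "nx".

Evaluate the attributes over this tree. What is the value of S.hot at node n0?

"vvvkmk"

1. n0.depth = "nx"  [given at root]
2. n1.env = 0  [0]
3. n1.sig = -5  [-5]
4. n2.cnt = 21  [terminal]
5. n1.ok = "mk"  ["mk"]
6. n3.env = 6  [6]
7. n3.sig = 20  [len(S.depth) + 18]
8. n4.env = 8  [D₀.sig + D₀.env - 18]
9. n4.sig = 29  [D₀.env + D₀.sig + 3]
10. n5.lab = true  [true]
11. n5.live = true  [D₀.sig > 28]
12. n6.idx = 9  [terminal]
13. n7.depth = "xx"  ["xx"]
14. n8.cnt = 3  [terminal]
15. n7.hot = "vw"  ["vw"]
16. n5.acc = true  [C.live == true]
17. n9.cnt = -1  [terminal]
18. n10.env = 17  [d.cnt + D₀.sig - 11]
19. n10.sig = 26  [d.cnt * 2 + 28]
20. n11.cnt = 2  [terminal]
21. n10.ok = "vv"  ["vv"]
22. n4.ok = "vvv"  ["v" ++ D₁.ok]
23. n3.ok = "vvvk"  [D₁.ok ++ "k"]
24. n0.hot = "vvvkmk"  [D₁.ok ++ D₀.ok]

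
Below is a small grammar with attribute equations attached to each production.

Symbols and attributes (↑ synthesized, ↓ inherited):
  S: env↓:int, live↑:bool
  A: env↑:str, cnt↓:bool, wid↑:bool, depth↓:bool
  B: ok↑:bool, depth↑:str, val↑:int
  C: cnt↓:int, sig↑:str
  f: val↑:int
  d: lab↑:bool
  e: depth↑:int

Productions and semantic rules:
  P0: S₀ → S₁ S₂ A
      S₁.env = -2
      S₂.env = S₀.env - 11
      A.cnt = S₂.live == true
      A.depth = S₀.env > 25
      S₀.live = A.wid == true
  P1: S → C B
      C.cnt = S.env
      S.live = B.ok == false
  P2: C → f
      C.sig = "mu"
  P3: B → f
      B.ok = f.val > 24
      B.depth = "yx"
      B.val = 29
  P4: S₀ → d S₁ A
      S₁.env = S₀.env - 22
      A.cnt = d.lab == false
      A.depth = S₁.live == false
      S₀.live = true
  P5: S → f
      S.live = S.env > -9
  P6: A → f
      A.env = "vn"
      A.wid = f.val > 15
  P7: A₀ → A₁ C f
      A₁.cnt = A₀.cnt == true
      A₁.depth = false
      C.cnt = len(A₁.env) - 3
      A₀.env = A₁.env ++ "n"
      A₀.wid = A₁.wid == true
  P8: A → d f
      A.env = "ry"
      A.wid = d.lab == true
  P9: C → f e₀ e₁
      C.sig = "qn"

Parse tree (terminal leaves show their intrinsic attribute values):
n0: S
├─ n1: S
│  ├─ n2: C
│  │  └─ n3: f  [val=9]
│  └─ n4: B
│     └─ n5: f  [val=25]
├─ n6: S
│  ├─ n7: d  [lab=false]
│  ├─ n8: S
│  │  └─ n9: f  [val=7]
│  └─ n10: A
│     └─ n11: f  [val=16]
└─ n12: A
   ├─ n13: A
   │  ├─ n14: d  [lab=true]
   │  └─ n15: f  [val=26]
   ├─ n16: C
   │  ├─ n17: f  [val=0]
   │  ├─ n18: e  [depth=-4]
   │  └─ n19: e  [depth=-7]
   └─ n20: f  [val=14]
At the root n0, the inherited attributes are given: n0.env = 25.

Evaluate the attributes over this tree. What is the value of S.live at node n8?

1. n0.env = 25  [given at root]
2. n1.env = -2  [-2]
3. n2.cnt = -2  [S.env]
4. n3.val = 9  [terminal]
5. n2.sig = "mu"  ["mu"]
6. n5.val = 25  [terminal]
7. n4.ok = true  [f.val > 24]
8. n4.depth = "yx"  ["yx"]
9. n4.val = 29  [29]
10. n1.live = false  [B.ok == false]
11. n6.env = 14  [S₀.env - 11]
12. n7.lab = false  [terminal]
13. n8.env = -8  [S₀.env - 22]
14. n9.val = 7  [terminal]
15. n8.live = true  [S.env > -9]
16. n10.cnt = true  [d.lab == false]
17. n10.depth = false  [S₁.live == false]
18. n11.val = 16  [terminal]
19. n10.env = "vn"  ["vn"]
20. n10.wid = true  [f.val > 15]
21. n6.live = true  [true]
22. n12.cnt = true  [S₂.live == true]
23. n12.depth = false  [S₀.env > 25]
24. n13.cnt = true  [A₀.cnt == true]
25. n13.depth = false  [false]
26. n14.lab = true  [terminal]
27. n15.val = 26  [terminal]
28. n13.env = "ry"  ["ry"]
29. n13.wid = true  [d.lab == true]
30. n16.cnt = -1  [len(A₁.env) - 3]
31. n17.val = 0  [terminal]
32. n18.depth = -4  [terminal]
33. n19.depth = -7  [terminal]
34. n16.sig = "qn"  ["qn"]
35. n20.val = 14  [terminal]
36. n12.env = "ryn"  [A₁.env ++ "n"]
37. n12.wid = true  [A₁.wid == true]
38. n0.live = true  [A.wid == true]

true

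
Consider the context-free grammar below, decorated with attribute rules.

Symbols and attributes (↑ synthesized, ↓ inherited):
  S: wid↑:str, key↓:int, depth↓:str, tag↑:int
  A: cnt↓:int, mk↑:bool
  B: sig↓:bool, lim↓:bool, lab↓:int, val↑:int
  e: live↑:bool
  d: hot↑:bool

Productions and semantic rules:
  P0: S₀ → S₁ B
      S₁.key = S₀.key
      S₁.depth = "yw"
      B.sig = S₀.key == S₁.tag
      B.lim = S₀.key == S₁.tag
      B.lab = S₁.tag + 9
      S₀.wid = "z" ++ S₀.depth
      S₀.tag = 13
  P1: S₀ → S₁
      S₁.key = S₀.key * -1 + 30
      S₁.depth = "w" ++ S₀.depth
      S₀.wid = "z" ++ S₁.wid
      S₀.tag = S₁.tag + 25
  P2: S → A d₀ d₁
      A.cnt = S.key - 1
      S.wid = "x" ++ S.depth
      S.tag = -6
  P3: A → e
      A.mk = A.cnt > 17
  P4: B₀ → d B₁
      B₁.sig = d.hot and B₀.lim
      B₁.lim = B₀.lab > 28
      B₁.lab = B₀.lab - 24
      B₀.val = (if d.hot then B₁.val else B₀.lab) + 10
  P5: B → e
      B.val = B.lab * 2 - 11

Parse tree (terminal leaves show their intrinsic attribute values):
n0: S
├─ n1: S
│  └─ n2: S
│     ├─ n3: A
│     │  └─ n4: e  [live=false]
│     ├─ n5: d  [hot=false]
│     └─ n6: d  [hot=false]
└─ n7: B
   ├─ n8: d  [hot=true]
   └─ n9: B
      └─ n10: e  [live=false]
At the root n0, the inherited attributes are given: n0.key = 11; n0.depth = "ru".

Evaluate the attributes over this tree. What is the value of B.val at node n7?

1. n0.key = 11  [given at root]
2. n0.depth = "ru"  [given at root]
3. n1.key = 11  [S₀.key]
4. n1.depth = "yw"  ["yw"]
5. n2.key = 19  [S₀.key * -1 + 30]
6. n2.depth = "wyw"  ["w" ++ S₀.depth]
7. n3.cnt = 18  [S.key - 1]
8. n4.live = false  [terminal]
9. n3.mk = true  [A.cnt > 17]
10. n5.hot = false  [terminal]
11. n6.hot = false  [terminal]
12. n2.wid = "xwyw"  ["x" ++ S.depth]
13. n2.tag = -6  [-6]
14. n1.wid = "zxwyw"  ["z" ++ S₁.wid]
15. n1.tag = 19  [S₁.tag + 25]
16. n7.sig = false  [S₀.key == S₁.tag]
17. n7.lim = false  [S₀.key == S₁.tag]
18. n7.lab = 28  [S₁.tag + 9]
19. n8.hot = true  [terminal]
20. n9.sig = false  [d.hot and B₀.lim]
21. n9.lim = false  [B₀.lab > 28]
22. n9.lab = 4  [B₀.lab - 24]
23. n10.live = false  [terminal]
24. n9.val = -3  [B.lab * 2 - 11]
25. n7.val = 7  [(if d.hot then B₁.val else B₀.lab) + 10]
26. n0.wid = "zru"  ["z" ++ S₀.depth]
27. n0.tag = 13  [13]

7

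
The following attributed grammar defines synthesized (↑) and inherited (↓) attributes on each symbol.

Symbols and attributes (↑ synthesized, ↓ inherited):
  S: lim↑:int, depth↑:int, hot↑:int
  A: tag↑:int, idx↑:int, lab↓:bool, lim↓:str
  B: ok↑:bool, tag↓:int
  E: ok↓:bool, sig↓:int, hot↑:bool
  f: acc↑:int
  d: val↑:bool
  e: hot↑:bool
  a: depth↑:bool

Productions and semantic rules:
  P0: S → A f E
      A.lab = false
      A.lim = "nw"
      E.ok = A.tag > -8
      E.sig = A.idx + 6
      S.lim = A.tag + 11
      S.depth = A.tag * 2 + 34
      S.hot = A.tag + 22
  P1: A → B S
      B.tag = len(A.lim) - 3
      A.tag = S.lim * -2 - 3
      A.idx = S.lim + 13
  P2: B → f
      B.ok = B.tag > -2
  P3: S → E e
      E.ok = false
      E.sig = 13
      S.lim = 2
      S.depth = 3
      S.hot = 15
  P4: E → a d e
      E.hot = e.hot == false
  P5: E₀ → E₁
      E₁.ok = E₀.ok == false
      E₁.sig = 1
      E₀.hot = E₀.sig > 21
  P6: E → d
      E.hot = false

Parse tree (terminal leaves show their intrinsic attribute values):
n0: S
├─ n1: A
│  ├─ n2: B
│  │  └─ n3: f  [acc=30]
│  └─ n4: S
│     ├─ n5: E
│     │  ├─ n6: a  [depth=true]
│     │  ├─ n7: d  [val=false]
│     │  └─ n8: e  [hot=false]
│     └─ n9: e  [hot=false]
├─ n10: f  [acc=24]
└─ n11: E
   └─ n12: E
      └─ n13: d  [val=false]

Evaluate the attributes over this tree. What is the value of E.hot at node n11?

false

1. n1.lab = false  [false]
2. n1.lim = "nw"  ["nw"]
3. n2.tag = -1  [len(A.lim) - 3]
4. n3.acc = 30  [terminal]
5. n2.ok = true  [B.tag > -2]
6. n5.ok = false  [false]
7. n5.sig = 13  [13]
8. n6.depth = true  [terminal]
9. n7.val = false  [terminal]
10. n8.hot = false  [terminal]
11. n5.hot = true  [e.hot == false]
12. n9.hot = false  [terminal]
13. n4.lim = 2  [2]
14. n4.depth = 3  [3]
15. n4.hot = 15  [15]
16. n1.tag = -7  [S.lim * -2 - 3]
17. n1.idx = 15  [S.lim + 13]
18. n10.acc = 24  [terminal]
19. n11.ok = true  [A.tag > -8]
20. n11.sig = 21  [A.idx + 6]
21. n12.ok = false  [E₀.ok == false]
22. n12.sig = 1  [1]
23. n13.val = false  [terminal]
24. n12.hot = false  [false]
25. n11.hot = false  [E₀.sig > 21]
26. n0.lim = 4  [A.tag + 11]
27. n0.depth = 20  [A.tag * 2 + 34]
28. n0.hot = 15  [A.tag + 22]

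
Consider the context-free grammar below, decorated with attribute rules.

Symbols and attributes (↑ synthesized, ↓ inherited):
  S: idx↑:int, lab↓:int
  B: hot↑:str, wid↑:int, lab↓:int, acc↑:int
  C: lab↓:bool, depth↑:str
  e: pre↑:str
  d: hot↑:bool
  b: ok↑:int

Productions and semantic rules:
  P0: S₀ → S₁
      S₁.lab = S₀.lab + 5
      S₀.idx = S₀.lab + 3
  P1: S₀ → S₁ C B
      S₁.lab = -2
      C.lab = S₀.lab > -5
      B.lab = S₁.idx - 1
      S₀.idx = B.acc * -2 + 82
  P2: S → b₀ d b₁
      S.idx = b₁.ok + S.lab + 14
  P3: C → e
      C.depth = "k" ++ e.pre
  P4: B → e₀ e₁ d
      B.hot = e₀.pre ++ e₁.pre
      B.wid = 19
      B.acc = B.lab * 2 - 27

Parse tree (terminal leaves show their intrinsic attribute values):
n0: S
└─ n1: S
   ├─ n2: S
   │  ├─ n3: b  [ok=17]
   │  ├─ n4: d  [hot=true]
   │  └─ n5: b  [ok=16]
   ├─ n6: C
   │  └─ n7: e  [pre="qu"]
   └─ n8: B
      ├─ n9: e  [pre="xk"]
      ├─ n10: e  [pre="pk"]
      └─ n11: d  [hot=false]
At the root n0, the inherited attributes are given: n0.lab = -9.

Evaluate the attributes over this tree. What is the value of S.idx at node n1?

1. n0.lab = -9  [given at root]
2. n1.lab = -4  [S₀.lab + 5]
3. n2.lab = -2  [-2]
4. n3.ok = 17  [terminal]
5. n4.hot = true  [terminal]
6. n5.ok = 16  [terminal]
7. n2.idx = 28  [b₁.ok + S.lab + 14]
8. n6.lab = true  [S₀.lab > -5]
9. n7.pre = "qu"  [terminal]
10. n6.depth = "kqu"  ["k" ++ e.pre]
11. n8.lab = 27  [S₁.idx - 1]
12. n9.pre = "xk"  [terminal]
13. n10.pre = "pk"  [terminal]
14. n11.hot = false  [terminal]
15. n8.hot = "xkpk"  [e₀.pre ++ e₁.pre]
16. n8.wid = 19  [19]
17. n8.acc = 27  [B.lab * 2 - 27]
18. n1.idx = 28  [B.acc * -2 + 82]
19. n0.idx = -6  [S₀.lab + 3]

28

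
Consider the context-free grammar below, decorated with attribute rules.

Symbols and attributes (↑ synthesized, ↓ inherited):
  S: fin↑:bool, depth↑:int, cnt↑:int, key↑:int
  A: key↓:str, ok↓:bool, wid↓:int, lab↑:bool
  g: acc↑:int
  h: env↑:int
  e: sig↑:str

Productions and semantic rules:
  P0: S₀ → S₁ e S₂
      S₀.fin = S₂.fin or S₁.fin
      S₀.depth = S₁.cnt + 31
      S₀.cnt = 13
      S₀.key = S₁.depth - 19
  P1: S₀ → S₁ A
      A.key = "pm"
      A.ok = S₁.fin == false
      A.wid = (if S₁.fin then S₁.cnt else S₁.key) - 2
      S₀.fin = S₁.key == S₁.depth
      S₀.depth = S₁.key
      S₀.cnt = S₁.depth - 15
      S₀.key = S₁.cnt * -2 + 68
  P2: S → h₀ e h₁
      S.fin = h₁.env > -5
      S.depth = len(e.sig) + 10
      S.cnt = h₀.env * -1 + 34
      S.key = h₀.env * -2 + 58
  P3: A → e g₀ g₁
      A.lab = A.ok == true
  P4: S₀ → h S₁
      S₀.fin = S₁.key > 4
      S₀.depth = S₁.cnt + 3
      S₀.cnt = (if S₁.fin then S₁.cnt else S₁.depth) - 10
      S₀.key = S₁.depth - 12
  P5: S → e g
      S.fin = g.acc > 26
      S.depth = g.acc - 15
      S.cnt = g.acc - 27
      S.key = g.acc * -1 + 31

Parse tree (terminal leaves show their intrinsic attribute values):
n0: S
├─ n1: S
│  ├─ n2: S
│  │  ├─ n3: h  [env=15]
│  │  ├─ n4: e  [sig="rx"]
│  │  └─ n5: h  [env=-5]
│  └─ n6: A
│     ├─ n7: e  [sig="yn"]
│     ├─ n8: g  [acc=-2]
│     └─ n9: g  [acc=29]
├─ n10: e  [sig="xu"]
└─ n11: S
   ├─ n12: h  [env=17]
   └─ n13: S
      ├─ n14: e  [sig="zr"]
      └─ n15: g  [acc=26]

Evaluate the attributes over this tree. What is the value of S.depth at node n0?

1. n3.env = 15  [terminal]
2. n4.sig = "rx"  [terminal]
3. n5.env = -5  [terminal]
4. n2.fin = false  [h₁.env > -5]
5. n2.depth = 12  [len(e.sig) + 10]
6. n2.cnt = 19  [h₀.env * -1 + 34]
7. n2.key = 28  [h₀.env * -2 + 58]
8. n6.key = "pm"  ["pm"]
9. n6.ok = true  [S₁.fin == false]
10. n6.wid = 26  [(if S₁.fin then S₁.cnt else S₁.key) - 2]
11. n7.sig = "yn"  [terminal]
12. n8.acc = -2  [terminal]
13. n9.acc = 29  [terminal]
14. n6.lab = true  [A.ok == true]
15. n1.fin = false  [S₁.key == S₁.depth]
16. n1.depth = 28  [S₁.key]
17. n1.cnt = -3  [S₁.depth - 15]
18. n1.key = 30  [S₁.cnt * -2 + 68]
19. n10.sig = "xu"  [terminal]
20. n12.env = 17  [terminal]
21. n14.sig = "zr"  [terminal]
22. n15.acc = 26  [terminal]
23. n13.fin = false  [g.acc > 26]
24. n13.depth = 11  [g.acc - 15]
25. n13.cnt = -1  [g.acc - 27]
26. n13.key = 5  [g.acc * -1 + 31]
27. n11.fin = true  [S₁.key > 4]
28. n11.depth = 2  [S₁.cnt + 3]
29. n11.cnt = 1  [(if S₁.fin then S₁.cnt else S₁.depth) - 10]
30. n11.key = -1  [S₁.depth - 12]
31. n0.fin = true  [S₂.fin or S₁.fin]
32. n0.depth = 28  [S₁.cnt + 31]
33. n0.cnt = 13  [13]
34. n0.key = 9  [S₁.depth - 19]

28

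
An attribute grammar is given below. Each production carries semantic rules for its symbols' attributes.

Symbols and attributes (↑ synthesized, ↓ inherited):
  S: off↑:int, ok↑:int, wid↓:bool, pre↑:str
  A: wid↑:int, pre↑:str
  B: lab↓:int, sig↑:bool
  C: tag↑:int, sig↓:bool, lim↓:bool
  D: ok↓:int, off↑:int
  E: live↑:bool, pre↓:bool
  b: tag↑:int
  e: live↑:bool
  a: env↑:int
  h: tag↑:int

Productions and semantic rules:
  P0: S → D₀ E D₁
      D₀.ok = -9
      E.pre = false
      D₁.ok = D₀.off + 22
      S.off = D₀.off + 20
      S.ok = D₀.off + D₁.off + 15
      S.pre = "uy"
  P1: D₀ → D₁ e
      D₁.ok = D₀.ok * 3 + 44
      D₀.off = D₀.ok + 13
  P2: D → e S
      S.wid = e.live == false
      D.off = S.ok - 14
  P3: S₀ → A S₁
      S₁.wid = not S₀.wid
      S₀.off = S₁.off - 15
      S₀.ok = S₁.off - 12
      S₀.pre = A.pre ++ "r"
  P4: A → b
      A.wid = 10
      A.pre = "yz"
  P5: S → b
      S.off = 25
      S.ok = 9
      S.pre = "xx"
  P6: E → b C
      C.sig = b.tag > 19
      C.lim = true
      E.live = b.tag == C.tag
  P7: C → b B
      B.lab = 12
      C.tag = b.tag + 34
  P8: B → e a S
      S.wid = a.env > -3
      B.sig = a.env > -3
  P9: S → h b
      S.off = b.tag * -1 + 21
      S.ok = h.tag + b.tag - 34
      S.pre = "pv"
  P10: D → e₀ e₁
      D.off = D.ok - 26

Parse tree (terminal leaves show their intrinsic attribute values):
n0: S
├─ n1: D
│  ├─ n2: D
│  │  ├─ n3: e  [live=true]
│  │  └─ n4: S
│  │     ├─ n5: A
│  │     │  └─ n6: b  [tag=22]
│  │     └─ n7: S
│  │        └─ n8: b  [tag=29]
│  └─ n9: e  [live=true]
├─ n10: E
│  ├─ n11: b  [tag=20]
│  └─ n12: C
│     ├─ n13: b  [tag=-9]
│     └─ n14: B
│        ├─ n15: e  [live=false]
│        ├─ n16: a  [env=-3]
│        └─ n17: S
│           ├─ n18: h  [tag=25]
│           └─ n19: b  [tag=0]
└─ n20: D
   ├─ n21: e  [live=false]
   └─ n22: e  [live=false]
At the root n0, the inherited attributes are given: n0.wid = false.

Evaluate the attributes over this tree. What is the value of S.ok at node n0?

19

1. n0.wid = false  [given at root]
2. n1.ok = -9  [-9]
3. n2.ok = 17  [D₀.ok * 3 + 44]
4. n3.live = true  [terminal]
5. n4.wid = false  [e.live == false]
6. n6.tag = 22  [terminal]
7. n5.wid = 10  [10]
8. n5.pre = "yz"  ["yz"]
9. n7.wid = true  [not S₀.wid]
10. n8.tag = 29  [terminal]
11. n7.off = 25  [25]
12. n7.ok = 9  [9]
13. n7.pre = "xx"  ["xx"]
14. n4.off = 10  [S₁.off - 15]
15. n4.ok = 13  [S₁.off - 12]
16. n4.pre = "yzr"  [A.pre ++ "r"]
17. n2.off = -1  [S.ok - 14]
18. n9.live = true  [terminal]
19. n1.off = 4  [D₀.ok + 13]
20. n10.pre = false  [false]
21. n11.tag = 20  [terminal]
22. n12.sig = true  [b.tag > 19]
23. n12.lim = true  [true]
24. n13.tag = -9  [terminal]
25. n14.lab = 12  [12]
26. n15.live = false  [terminal]
27. n16.env = -3  [terminal]
28. n17.wid = false  [a.env > -3]
29. n18.tag = 25  [terminal]
30. n19.tag = 0  [terminal]
31. n17.off = 21  [b.tag * -1 + 21]
32. n17.ok = -9  [h.tag + b.tag - 34]
33. n17.pre = "pv"  ["pv"]
34. n14.sig = false  [a.env > -3]
35. n12.tag = 25  [b.tag + 34]
36. n10.live = false  [b.tag == C.tag]
37. n20.ok = 26  [D₀.off + 22]
38. n21.live = false  [terminal]
39. n22.live = false  [terminal]
40. n20.off = 0  [D.ok - 26]
41. n0.off = 24  [D₀.off + 20]
42. n0.ok = 19  [D₀.off + D₁.off + 15]
43. n0.pre = "uy"  ["uy"]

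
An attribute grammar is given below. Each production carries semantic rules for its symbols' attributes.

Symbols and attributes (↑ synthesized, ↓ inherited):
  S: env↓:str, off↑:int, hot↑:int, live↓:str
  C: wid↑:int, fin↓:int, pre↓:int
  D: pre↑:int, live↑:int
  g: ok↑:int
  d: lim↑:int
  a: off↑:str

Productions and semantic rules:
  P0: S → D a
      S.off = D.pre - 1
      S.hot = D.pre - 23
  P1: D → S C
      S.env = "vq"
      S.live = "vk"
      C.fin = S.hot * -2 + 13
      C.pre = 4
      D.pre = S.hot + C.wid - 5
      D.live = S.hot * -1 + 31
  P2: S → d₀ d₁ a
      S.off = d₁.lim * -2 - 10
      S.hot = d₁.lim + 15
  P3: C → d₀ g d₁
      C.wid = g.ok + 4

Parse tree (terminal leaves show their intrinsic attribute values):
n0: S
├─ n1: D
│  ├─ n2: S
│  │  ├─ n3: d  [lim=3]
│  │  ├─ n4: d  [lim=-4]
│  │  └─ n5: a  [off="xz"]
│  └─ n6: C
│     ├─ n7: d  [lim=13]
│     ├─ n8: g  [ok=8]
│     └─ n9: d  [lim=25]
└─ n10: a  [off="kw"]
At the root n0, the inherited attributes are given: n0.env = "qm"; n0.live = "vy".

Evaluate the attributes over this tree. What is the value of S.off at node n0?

17

1. n0.env = "qm"  [given at root]
2. n0.live = "vy"  [given at root]
3. n2.env = "vq"  ["vq"]
4. n2.live = "vk"  ["vk"]
5. n3.lim = 3  [terminal]
6. n4.lim = -4  [terminal]
7. n5.off = "xz"  [terminal]
8. n2.off = -2  [d₁.lim * -2 - 10]
9. n2.hot = 11  [d₁.lim + 15]
10. n6.fin = -9  [S.hot * -2 + 13]
11. n6.pre = 4  [4]
12. n7.lim = 13  [terminal]
13. n8.ok = 8  [terminal]
14. n9.lim = 25  [terminal]
15. n6.wid = 12  [g.ok + 4]
16. n1.pre = 18  [S.hot + C.wid - 5]
17. n1.live = 20  [S.hot * -1 + 31]
18. n10.off = "kw"  [terminal]
19. n0.off = 17  [D.pre - 1]
20. n0.hot = -5  [D.pre - 23]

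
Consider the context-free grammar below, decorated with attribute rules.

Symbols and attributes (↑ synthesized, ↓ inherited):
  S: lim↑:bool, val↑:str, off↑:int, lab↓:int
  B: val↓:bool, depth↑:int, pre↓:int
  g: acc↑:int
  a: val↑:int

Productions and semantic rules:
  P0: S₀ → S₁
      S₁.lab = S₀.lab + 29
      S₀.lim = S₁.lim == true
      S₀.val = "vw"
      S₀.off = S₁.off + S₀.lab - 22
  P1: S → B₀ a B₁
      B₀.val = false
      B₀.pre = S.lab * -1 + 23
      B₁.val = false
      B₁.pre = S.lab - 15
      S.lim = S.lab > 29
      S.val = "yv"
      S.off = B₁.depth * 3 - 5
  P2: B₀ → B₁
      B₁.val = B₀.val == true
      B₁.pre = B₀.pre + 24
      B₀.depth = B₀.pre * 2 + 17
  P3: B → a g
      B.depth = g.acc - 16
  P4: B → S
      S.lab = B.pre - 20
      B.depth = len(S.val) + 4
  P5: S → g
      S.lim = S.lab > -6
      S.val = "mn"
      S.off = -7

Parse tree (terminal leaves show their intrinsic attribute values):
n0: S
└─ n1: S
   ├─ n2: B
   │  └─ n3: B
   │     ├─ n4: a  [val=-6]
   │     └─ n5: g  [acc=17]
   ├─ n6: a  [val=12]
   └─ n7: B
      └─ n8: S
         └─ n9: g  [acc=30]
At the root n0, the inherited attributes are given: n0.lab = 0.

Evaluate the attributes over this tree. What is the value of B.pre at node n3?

1. n0.lab = 0  [given at root]
2. n1.lab = 29  [S₀.lab + 29]
3. n2.val = false  [false]
4. n2.pre = -6  [S.lab * -1 + 23]
5. n3.val = false  [B₀.val == true]
6. n3.pre = 18  [B₀.pre + 24]
7. n4.val = -6  [terminal]
8. n5.acc = 17  [terminal]
9. n3.depth = 1  [g.acc - 16]
10. n2.depth = 5  [B₀.pre * 2 + 17]
11. n6.val = 12  [terminal]
12. n7.val = false  [false]
13. n7.pre = 14  [S.lab - 15]
14. n8.lab = -6  [B.pre - 20]
15. n9.acc = 30  [terminal]
16. n8.lim = false  [S.lab > -6]
17. n8.val = "mn"  ["mn"]
18. n8.off = -7  [-7]
19. n7.depth = 6  [len(S.val) + 4]
20. n1.lim = false  [S.lab > 29]
21. n1.val = "yv"  ["yv"]
22. n1.off = 13  [B₁.depth * 3 - 5]
23. n0.lim = false  [S₁.lim == true]
24. n0.val = "vw"  ["vw"]
25. n0.off = -9  [S₁.off + S₀.lab - 22]

18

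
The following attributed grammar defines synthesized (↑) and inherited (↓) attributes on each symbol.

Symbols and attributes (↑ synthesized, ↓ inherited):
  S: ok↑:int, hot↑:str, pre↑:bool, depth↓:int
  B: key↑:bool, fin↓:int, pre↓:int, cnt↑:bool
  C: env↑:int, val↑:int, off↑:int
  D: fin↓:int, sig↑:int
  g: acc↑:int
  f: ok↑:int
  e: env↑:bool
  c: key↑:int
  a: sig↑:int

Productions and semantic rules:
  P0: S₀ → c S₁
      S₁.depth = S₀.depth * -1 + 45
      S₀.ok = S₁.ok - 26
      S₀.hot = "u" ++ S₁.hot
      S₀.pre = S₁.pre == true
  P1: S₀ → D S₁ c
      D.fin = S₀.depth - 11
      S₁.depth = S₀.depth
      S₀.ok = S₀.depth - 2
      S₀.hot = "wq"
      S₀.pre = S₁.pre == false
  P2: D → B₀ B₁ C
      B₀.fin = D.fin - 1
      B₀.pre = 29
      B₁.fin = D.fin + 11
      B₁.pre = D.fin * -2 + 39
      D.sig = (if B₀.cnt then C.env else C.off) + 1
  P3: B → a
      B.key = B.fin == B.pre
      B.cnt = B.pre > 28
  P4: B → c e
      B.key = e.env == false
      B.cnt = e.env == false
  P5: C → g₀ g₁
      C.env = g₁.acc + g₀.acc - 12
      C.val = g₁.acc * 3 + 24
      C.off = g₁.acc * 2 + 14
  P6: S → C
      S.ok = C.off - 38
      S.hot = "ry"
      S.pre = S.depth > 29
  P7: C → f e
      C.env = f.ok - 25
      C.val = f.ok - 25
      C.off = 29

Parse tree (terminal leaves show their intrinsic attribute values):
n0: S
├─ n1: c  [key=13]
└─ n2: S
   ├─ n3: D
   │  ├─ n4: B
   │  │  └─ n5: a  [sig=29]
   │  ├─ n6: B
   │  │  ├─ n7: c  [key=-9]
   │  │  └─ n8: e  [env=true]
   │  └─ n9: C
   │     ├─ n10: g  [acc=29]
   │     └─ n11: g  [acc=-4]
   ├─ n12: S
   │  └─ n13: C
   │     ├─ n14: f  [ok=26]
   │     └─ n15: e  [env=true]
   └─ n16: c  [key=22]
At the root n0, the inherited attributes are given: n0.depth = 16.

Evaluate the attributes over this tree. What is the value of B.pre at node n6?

1. n0.depth = 16  [given at root]
2. n1.key = 13  [terminal]
3. n2.depth = 29  [S₀.depth * -1 + 45]
4. n3.fin = 18  [S₀.depth - 11]
5. n4.fin = 17  [D.fin - 1]
6. n4.pre = 29  [29]
7. n5.sig = 29  [terminal]
8. n4.key = false  [B.fin == B.pre]
9. n4.cnt = true  [B.pre > 28]
10. n6.fin = 29  [D.fin + 11]
11. n6.pre = 3  [D.fin * -2 + 39]
12. n7.key = -9  [terminal]
13. n8.env = true  [terminal]
14. n6.key = false  [e.env == false]
15. n6.cnt = false  [e.env == false]
16. n10.acc = 29  [terminal]
17. n11.acc = -4  [terminal]
18. n9.env = 13  [g₁.acc + g₀.acc - 12]
19. n9.val = 12  [g₁.acc * 3 + 24]
20. n9.off = 6  [g₁.acc * 2 + 14]
21. n3.sig = 14  [(if B₀.cnt then C.env else C.off) + 1]
22. n12.depth = 29  [S₀.depth]
23. n14.ok = 26  [terminal]
24. n15.env = true  [terminal]
25. n13.env = 1  [f.ok - 25]
26. n13.val = 1  [f.ok - 25]
27. n13.off = 29  [29]
28. n12.ok = -9  [C.off - 38]
29. n12.hot = "ry"  ["ry"]
30. n12.pre = false  [S.depth > 29]
31. n16.key = 22  [terminal]
32. n2.ok = 27  [S₀.depth - 2]
33. n2.hot = "wq"  ["wq"]
34. n2.pre = true  [S₁.pre == false]
35. n0.ok = 1  [S₁.ok - 26]
36. n0.hot = "uwq"  ["u" ++ S₁.hot]
37. n0.pre = true  [S₁.pre == true]

3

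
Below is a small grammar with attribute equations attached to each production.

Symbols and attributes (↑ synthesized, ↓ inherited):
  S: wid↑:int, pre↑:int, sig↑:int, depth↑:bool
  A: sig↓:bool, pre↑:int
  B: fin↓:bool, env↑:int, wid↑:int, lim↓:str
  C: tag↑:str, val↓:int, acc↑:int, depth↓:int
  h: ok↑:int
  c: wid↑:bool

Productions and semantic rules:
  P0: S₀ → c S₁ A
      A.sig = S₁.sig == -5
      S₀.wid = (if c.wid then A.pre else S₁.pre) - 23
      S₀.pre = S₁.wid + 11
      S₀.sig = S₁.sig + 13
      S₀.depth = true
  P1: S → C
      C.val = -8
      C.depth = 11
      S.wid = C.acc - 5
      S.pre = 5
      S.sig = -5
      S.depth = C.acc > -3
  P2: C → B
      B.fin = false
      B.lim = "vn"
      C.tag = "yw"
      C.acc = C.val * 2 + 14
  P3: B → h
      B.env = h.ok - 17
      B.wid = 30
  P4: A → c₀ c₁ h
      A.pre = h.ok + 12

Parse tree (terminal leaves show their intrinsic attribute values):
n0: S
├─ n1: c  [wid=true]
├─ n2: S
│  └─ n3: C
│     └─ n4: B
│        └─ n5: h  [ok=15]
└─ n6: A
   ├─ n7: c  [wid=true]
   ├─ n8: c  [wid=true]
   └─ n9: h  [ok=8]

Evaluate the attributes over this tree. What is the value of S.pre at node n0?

1. n1.wid = true  [terminal]
2. n3.val = -8  [-8]
3. n3.depth = 11  [11]
4. n4.fin = false  [false]
5. n4.lim = "vn"  ["vn"]
6. n5.ok = 15  [terminal]
7. n4.env = -2  [h.ok - 17]
8. n4.wid = 30  [30]
9. n3.tag = "yw"  ["yw"]
10. n3.acc = -2  [C.val * 2 + 14]
11. n2.wid = -7  [C.acc - 5]
12. n2.pre = 5  [5]
13. n2.sig = -5  [-5]
14. n2.depth = true  [C.acc > -3]
15. n6.sig = true  [S₁.sig == -5]
16. n7.wid = true  [terminal]
17. n8.wid = true  [terminal]
18. n9.ok = 8  [terminal]
19. n6.pre = 20  [h.ok + 12]
20. n0.wid = -3  [(if c.wid then A.pre else S₁.pre) - 23]
21. n0.pre = 4  [S₁.wid + 11]
22. n0.sig = 8  [S₁.sig + 13]
23. n0.depth = true  [true]

4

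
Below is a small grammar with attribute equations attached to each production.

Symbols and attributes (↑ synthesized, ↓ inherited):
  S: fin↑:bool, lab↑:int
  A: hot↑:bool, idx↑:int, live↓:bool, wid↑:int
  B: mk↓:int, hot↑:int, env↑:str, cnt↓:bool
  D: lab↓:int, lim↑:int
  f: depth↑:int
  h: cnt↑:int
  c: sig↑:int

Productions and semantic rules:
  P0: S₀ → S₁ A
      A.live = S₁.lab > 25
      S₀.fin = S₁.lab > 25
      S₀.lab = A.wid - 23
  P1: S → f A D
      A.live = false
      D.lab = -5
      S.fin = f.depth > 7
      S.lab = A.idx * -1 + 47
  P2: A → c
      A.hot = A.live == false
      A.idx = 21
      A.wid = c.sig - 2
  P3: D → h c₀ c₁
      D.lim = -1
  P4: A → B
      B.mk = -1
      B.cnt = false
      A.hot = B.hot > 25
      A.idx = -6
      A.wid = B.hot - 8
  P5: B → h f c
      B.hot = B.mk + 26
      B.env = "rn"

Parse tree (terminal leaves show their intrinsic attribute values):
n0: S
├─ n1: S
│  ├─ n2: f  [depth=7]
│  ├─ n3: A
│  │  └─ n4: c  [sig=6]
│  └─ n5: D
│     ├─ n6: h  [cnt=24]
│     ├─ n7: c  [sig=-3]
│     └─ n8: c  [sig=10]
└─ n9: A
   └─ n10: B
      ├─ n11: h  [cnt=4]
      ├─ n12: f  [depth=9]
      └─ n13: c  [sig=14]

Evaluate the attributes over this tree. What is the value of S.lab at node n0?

1. n2.depth = 7  [terminal]
2. n3.live = false  [false]
3. n4.sig = 6  [terminal]
4. n3.hot = true  [A.live == false]
5. n3.idx = 21  [21]
6. n3.wid = 4  [c.sig - 2]
7. n5.lab = -5  [-5]
8. n6.cnt = 24  [terminal]
9. n7.sig = -3  [terminal]
10. n8.sig = 10  [terminal]
11. n5.lim = -1  [-1]
12. n1.fin = false  [f.depth > 7]
13. n1.lab = 26  [A.idx * -1 + 47]
14. n9.live = true  [S₁.lab > 25]
15. n10.mk = -1  [-1]
16. n10.cnt = false  [false]
17. n11.cnt = 4  [terminal]
18. n12.depth = 9  [terminal]
19. n13.sig = 14  [terminal]
20. n10.hot = 25  [B.mk + 26]
21. n10.env = "rn"  ["rn"]
22. n9.hot = false  [B.hot > 25]
23. n9.idx = -6  [-6]
24. n9.wid = 17  [B.hot - 8]
25. n0.fin = true  [S₁.lab > 25]
26. n0.lab = -6  [A.wid - 23]

-6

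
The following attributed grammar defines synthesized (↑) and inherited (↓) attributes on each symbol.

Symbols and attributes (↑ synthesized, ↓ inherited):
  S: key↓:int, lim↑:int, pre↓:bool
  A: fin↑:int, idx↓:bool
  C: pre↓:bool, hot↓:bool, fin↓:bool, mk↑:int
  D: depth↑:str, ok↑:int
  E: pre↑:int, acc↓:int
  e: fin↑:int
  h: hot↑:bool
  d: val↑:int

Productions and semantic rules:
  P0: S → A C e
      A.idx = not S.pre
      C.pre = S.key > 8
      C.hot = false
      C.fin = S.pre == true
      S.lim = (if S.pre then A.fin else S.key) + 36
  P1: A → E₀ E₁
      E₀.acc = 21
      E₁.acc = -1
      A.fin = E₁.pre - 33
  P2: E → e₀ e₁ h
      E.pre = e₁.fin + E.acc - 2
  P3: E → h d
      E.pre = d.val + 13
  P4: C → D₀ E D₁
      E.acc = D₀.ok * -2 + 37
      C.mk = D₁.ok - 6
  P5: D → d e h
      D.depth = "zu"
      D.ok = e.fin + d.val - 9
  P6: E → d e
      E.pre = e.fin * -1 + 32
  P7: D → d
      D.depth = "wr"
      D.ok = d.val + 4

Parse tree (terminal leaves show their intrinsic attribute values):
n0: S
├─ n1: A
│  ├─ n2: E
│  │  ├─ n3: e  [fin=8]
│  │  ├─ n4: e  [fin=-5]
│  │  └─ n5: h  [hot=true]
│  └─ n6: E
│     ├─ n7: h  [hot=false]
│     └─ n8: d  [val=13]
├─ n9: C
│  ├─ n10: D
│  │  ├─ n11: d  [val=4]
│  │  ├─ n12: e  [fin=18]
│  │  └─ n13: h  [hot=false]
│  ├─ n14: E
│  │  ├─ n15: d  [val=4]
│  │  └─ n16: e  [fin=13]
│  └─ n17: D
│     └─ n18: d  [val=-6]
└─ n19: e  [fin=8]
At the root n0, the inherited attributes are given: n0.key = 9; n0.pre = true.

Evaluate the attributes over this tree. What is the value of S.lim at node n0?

1. n0.key = 9  [given at root]
2. n0.pre = true  [given at root]
3. n1.idx = false  [not S.pre]
4. n2.acc = 21  [21]
5. n3.fin = 8  [terminal]
6. n4.fin = -5  [terminal]
7. n5.hot = true  [terminal]
8. n2.pre = 14  [e₁.fin + E.acc - 2]
9. n6.acc = -1  [-1]
10. n7.hot = false  [terminal]
11. n8.val = 13  [terminal]
12. n6.pre = 26  [d.val + 13]
13. n1.fin = -7  [E₁.pre - 33]
14. n9.pre = true  [S.key > 8]
15. n9.hot = false  [false]
16. n9.fin = true  [S.pre == true]
17. n11.val = 4  [terminal]
18. n12.fin = 18  [terminal]
19. n13.hot = false  [terminal]
20. n10.depth = "zu"  ["zu"]
21. n10.ok = 13  [e.fin + d.val - 9]
22. n14.acc = 11  [D₀.ok * -2 + 37]
23. n15.val = 4  [terminal]
24. n16.fin = 13  [terminal]
25. n14.pre = 19  [e.fin * -1 + 32]
26. n18.val = -6  [terminal]
27. n17.depth = "wr"  ["wr"]
28. n17.ok = -2  [d.val + 4]
29. n9.mk = -8  [D₁.ok - 6]
30. n19.fin = 8  [terminal]
31. n0.lim = 29  [(if S.pre then A.fin else S.key) + 36]

29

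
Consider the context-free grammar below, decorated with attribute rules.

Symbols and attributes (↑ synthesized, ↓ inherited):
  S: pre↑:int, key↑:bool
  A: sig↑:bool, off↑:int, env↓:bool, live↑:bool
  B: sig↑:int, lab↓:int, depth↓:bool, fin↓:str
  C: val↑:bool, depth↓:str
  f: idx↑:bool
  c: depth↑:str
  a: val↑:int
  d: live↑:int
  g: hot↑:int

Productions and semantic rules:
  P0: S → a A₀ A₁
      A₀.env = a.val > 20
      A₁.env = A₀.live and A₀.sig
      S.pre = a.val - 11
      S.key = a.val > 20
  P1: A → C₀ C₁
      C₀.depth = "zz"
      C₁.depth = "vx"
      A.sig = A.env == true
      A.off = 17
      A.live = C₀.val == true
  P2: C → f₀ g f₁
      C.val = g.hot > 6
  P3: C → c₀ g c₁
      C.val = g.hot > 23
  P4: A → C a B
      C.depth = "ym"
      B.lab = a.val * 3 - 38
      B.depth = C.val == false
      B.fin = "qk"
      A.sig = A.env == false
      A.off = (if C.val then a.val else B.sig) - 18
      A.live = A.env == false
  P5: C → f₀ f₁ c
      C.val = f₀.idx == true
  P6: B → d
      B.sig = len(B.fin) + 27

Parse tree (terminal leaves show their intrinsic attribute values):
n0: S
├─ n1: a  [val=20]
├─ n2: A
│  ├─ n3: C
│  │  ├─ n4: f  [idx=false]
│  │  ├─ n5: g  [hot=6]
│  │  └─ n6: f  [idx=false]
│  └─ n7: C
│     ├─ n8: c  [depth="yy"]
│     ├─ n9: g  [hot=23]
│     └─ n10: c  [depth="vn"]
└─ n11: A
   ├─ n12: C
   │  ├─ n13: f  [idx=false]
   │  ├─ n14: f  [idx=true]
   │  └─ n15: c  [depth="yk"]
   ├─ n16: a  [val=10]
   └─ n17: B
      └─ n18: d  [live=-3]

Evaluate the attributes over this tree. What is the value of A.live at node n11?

1. n1.val = 20  [terminal]
2. n2.env = false  [a.val > 20]
3. n3.depth = "zz"  ["zz"]
4. n4.idx = false  [terminal]
5. n5.hot = 6  [terminal]
6. n6.idx = false  [terminal]
7. n3.val = false  [g.hot > 6]
8. n7.depth = "vx"  ["vx"]
9. n8.depth = "yy"  [terminal]
10. n9.hot = 23  [terminal]
11. n10.depth = "vn"  [terminal]
12. n7.val = false  [g.hot > 23]
13. n2.sig = false  [A.env == true]
14. n2.off = 17  [17]
15. n2.live = false  [C₀.val == true]
16. n11.env = false  [A₀.live and A₀.sig]
17. n12.depth = "ym"  ["ym"]
18. n13.idx = false  [terminal]
19. n14.idx = true  [terminal]
20. n15.depth = "yk"  [terminal]
21. n12.val = false  [f₀.idx == true]
22. n16.val = 10  [terminal]
23. n17.lab = -8  [a.val * 3 - 38]
24. n17.depth = true  [C.val == false]
25. n17.fin = "qk"  ["qk"]
26. n18.live = -3  [terminal]
27. n17.sig = 29  [len(B.fin) + 27]
28. n11.sig = true  [A.env == false]
29. n11.off = 11  [(if C.val then a.val else B.sig) - 18]
30. n11.live = true  [A.env == false]
31. n0.pre = 9  [a.val - 11]
32. n0.key = false  [a.val > 20]

true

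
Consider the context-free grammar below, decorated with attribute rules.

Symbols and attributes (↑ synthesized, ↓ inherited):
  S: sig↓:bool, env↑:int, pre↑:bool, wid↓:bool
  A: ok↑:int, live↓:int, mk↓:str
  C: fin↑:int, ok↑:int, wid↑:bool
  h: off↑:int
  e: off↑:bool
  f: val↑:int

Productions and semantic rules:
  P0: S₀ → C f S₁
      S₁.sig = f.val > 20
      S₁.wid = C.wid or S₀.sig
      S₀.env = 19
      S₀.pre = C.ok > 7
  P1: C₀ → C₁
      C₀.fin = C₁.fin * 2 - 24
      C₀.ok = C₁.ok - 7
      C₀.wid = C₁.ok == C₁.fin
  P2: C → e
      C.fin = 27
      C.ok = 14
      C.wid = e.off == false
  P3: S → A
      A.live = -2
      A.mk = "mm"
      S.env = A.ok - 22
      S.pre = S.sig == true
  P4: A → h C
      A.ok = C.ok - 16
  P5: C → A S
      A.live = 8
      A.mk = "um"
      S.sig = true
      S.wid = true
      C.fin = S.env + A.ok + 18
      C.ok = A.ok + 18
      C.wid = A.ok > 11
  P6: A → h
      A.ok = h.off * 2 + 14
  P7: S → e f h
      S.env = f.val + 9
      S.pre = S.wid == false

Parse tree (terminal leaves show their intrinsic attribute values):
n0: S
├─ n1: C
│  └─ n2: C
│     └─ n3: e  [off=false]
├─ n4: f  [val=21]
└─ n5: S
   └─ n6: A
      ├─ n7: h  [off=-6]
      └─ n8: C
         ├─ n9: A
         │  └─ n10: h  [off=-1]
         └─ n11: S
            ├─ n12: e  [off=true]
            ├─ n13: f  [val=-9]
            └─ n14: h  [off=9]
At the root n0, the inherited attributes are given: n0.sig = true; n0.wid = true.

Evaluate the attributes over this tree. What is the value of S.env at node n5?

-8

1. n0.sig = true  [given at root]
2. n0.wid = true  [given at root]
3. n3.off = false  [terminal]
4. n2.fin = 27  [27]
5. n2.ok = 14  [14]
6. n2.wid = true  [e.off == false]
7. n1.fin = 30  [C₁.fin * 2 - 24]
8. n1.ok = 7  [C₁.ok - 7]
9. n1.wid = false  [C₁.ok == C₁.fin]
10. n4.val = 21  [terminal]
11. n5.sig = true  [f.val > 20]
12. n5.wid = true  [C.wid or S₀.sig]
13. n6.live = -2  [-2]
14. n6.mk = "mm"  ["mm"]
15. n7.off = -6  [terminal]
16. n9.live = 8  [8]
17. n9.mk = "um"  ["um"]
18. n10.off = -1  [terminal]
19. n9.ok = 12  [h.off * 2 + 14]
20. n11.sig = true  [true]
21. n11.wid = true  [true]
22. n12.off = true  [terminal]
23. n13.val = -9  [terminal]
24. n14.off = 9  [terminal]
25. n11.env = 0  [f.val + 9]
26. n11.pre = false  [S.wid == false]
27. n8.fin = 30  [S.env + A.ok + 18]
28. n8.ok = 30  [A.ok + 18]
29. n8.wid = true  [A.ok > 11]
30. n6.ok = 14  [C.ok - 16]
31. n5.env = -8  [A.ok - 22]
32. n5.pre = true  [S.sig == true]
33. n0.env = 19  [19]
34. n0.pre = false  [C.ok > 7]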